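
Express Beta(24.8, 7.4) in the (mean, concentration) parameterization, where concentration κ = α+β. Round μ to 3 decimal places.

μ = 0.770, κ = 32.2

κ = α+β = 24.8+7.4 = 32.2; μ = α/κ = 24.8/32.2 = 0.770.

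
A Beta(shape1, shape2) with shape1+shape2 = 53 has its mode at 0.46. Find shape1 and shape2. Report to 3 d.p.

Since the density peak of Beta(shape1,shape2) is at (shape1−1)/(shape1+shape2−2),
shape1 = 1 + 0.46(53−2) = 24.460 and shape2 = 53 − 24.460 = 28.540.

shape1 = 24.460, shape2 = 28.540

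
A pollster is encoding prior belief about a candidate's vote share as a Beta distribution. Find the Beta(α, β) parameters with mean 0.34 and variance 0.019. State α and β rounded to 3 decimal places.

By moment matching, α+β = μ(1−μ)/σ² − 1 = (0.34·0.66)/0.019 − 1 = 11.8105 − 1 = 10.8105.
Since α/(α+β) = μ, α = 0.34·10.8105 = 3.676 and β = 0.66·10.8105 = 7.135.

α = 3.676, β = 7.135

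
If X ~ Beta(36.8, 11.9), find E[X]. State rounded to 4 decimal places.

0.7556

The Beta mean is α/(α+β) = 36.8/(36.8+11.9) = 0.7556.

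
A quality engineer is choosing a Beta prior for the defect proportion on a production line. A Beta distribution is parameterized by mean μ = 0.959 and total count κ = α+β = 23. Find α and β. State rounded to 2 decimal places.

Split κ in proportion μ : (1−μ): α = 0.959·23 = 22.06, β = 23 − 22.06 = 0.94.

α = 22.06, β = 0.94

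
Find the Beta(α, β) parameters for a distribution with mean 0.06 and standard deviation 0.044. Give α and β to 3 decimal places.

α = 1.688, β = 26.444

Variance = 0.044² = 0.001936. The moment-matching identity α+β = μ(1−μ)/Var − 1 gives
α+β = 0.0564/0.001936 − 1 = 28.1322, so α = μ·28.1322 = 1.688 and β = (1−μ)·28.1322 = 26.444.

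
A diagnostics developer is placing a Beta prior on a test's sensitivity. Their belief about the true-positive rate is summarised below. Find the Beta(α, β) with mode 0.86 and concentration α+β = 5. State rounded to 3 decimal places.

α = 3.580, β = 1.420

Mode = (α−1)/(κ−2) with κ = α+β, so α−1 = 0.86·3 = 2.580.
α = 3.580; β = κ − α = 1.420.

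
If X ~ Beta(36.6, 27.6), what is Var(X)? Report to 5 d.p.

Var = αβ/[(α+β)²(α+β+1)] = (36.6×27.6)/(64.2²×65.2) = 1010.16/268730.928 = 0.00376.

0.00376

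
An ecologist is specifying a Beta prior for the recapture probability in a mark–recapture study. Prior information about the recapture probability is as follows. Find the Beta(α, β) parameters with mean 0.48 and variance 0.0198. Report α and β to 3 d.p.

α = 5.571, β = 6.035

Let s = α+β. The Beta variance is μ(1−μ)/(s+1).
So s+1 = μ(1−μ)/σ² = (0.48×0.52)/0.0198 = 0.2496/0.0198 = 12.6061, giving s = 11.6061.
Then α = μs = 0.48×11.6061 = 5.571 and β = (1−μ)s = 0.52×11.6061 = 6.035.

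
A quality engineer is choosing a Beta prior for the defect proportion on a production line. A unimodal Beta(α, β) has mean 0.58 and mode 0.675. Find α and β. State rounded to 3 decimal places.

With s = α+β: μ = α/s and mode = (α−1)/(s−2). Eliminating α = μs,
μs − 1 = m(s−2) ⇒ s(μ−m) = 1−2m ⇒ s = -0.350/-0.095 = 3.6842.
So α = μs = 2.137, β = (1−μ)s = 1.547.

α = 2.137, β = 1.547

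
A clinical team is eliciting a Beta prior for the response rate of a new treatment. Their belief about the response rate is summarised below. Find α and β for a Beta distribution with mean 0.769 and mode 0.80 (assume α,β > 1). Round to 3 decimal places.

With s = α+β: μ = α/s and mode = (α−1)/(s−2). Eliminating α = μs,
μs − 1 = m(s−2) ⇒ s(μ−m) = 1−2m ⇒ s = -0.60/-0.031 = 19.3548.
So α = μs = 14.884, β = (1−μ)s = 4.471.

α = 14.884, β = 4.471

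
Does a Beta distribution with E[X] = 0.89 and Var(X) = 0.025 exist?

A Beta with mean μ has variance μ(1−μ)/(α+β+1) < μ(1−μ).
Here μ(1−μ) = 0.89×0.11 = 0.0979, and 0.025 < 0.0979.

Yes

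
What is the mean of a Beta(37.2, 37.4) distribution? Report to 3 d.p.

0.499

The Beta mean is α/(α+β) = 37.2/(37.2+37.4) = 0.499.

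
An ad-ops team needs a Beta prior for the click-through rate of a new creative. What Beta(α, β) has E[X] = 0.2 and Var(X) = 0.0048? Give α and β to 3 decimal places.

Write ν = α+β; then α = μν and Var = μ(1−μ)/(ν+1).
ν = μ(1−μ)/Var − 1 = 0.16/0.0048 − 1 = 32.3333.
α = 0.2·32.3333 = 6.467, β = 0.8·32.3333 = 25.867.

α = 6.467, β = 25.867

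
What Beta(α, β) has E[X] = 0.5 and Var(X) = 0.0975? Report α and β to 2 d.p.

α = 0.78, β = 0.78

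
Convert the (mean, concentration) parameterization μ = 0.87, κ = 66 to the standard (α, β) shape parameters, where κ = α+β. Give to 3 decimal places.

α = 57.420, β = 8.580

α = μκ = 0.87×66 = 57.420 and β = (1−μ)κ = 0.13×66 = 8.580.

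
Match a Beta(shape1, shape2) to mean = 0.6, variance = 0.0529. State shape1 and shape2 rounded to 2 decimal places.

By moment matching, shape1+shape2 = μ(1−μ)/σ² − 1 = (0.6·0.4)/0.0529 − 1 = 4.5369 − 1 = 3.5369.
Since shape1/(shape1+shape2) = μ, shape1 = 0.6·3.5369 = 2.12 and shape2 = 0.4·3.5369 = 1.41.

shape1 = 2.12, shape2 = 1.41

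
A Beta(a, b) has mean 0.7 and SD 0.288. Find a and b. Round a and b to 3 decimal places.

σ² = 0.288² = 0.082944.
With s = a+b, Var = μ(1−μ)/(s+1), so s+1 = (0.7×0.3)/0.082944 = 2.5318 and s = 1.5318.
a = μs = 1.072, b = (1−μ)s = 0.460.

a = 1.072, b = 0.460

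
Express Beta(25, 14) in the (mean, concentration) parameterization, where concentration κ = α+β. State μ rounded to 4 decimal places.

κ = α+β = 25+14 = 39; μ = α/κ = 25/39 = 0.6410.

μ = 0.6410, κ = 39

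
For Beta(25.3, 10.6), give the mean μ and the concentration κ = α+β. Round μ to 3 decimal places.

κ = α+β = 25.3+10.6 = 35.9; μ = α/κ = 25.3/35.9 = 0.705.

μ = 0.705, κ = 35.9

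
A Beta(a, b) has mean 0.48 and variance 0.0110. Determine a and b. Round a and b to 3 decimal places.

Write ν = a+b; then a = μν and Var = μ(1−μ)/(ν+1).
ν = μ(1−μ)/Var − 1 = 0.2496/0.0110 − 1 = 21.6909.
a = 0.48·21.6909 = 10.412, b = 0.52·21.6909 = 11.279.

a = 10.412, b = 11.279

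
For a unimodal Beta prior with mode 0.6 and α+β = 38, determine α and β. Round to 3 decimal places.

α = 22.600, β = 15.400

For α,β>1 the mode is (α−1)/(α+β−2), so α = mode·(κ−2)+1 = 0.6×36+1 = 22.600.
And β = (1−mode)·(κ−2)+1 = 0.4×36+1 = 15.400.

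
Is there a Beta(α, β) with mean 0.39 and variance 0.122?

Yes

For any Beta, Var(X) < E[X]·(1−E[X]).
Here μ(1−μ) = 0.39×0.61 = 0.2379, and 0.122 < 0.2379.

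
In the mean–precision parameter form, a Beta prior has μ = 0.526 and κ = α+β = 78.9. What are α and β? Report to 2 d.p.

α = 41.50, β = 37.40

α = μκ = 0.526×78.9 = 41.50 and β = (1−μ)κ = 0.474×78.9 = 37.40.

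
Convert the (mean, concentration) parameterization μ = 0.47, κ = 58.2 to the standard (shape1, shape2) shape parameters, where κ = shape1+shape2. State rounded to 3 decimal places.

shape1 = 27.354, shape2 = 30.846

Split κ in proportion μ : (1−μ): shape1 = 0.47·58.2 = 27.354, shape2 = 58.2 − 27.354 = 30.846.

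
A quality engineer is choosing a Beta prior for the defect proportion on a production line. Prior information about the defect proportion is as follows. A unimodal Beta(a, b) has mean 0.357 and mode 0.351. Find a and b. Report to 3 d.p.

a = 17.731, b = 31.936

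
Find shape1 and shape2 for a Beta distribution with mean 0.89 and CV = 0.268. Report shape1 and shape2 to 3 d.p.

shape1 = 0.642, shape2 = 0.079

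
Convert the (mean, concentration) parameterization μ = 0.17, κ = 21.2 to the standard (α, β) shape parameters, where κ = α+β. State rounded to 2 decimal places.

α = 3.60, β = 17.60

Split κ in proportion μ : (1−μ): α = 0.17·21.2 = 3.60, β = 21.2 − 3.60 = 17.60.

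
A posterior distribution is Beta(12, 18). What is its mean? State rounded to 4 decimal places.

0.4000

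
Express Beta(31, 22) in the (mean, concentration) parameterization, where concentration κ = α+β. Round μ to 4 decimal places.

μ = 0.5849, κ = 53

κ = α+β = 31+22 = 53; μ = α/κ = 31/53 = 0.5849.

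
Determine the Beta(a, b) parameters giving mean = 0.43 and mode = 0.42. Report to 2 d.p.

a = 6.88, b = 9.12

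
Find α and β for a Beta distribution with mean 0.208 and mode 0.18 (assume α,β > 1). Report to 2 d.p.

α = 4.75, β = 18.10

With s = α+β: μ = α/s and mode = (α−1)/(s−2). Eliminating α = μs,
μs − 1 = m(s−2) ⇒ s(μ−m) = 1−2m ⇒ s = 0.64/0.028 = 22.8571.
So α = μs = 4.75, β = (1−μ)s = 18.10.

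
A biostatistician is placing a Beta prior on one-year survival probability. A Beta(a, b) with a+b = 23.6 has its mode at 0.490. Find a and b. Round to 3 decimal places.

Mode = (a−1)/(κ−2) with κ = a+b, so a−1 = 0.490·21.6 = 10.584.
a = 11.584; b = κ − a = 12.016.

a = 11.584, b = 12.016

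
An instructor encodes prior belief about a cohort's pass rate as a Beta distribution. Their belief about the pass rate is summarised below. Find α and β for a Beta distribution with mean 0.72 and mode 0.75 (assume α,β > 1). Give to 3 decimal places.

With s = α+β: μ = α/s and mode = (α−1)/(s−2). Eliminating α = μs,
μs − 1 = m(s−2) ⇒ s(μ−m) = 1−2m ⇒ s = -0.50/-0.03 = 16.6667.
So α = μs = 12.000, β = (1−μ)s = 4.667.

α = 12.000, β = 4.667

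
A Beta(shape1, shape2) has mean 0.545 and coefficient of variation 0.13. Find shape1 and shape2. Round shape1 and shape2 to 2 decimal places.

σ = CV·μ = 0.13×0.545 = 0.07085, so σ² = 0.005020.
s+1 = μ(1−μ)/σ² = 0.247975/0.005020 = 49.4001, so s = shape1+shape2 = 48.4001.
shape1 = μs = 26.38, shape2 = (1−μ)s = 22.02.

shape1 = 26.38, shape2 = 22.02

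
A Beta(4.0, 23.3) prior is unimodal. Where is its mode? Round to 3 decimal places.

0.119

With α,β > 1, mode = (α−1)/(α+β−2) = 3.0/25.3 = 0.119.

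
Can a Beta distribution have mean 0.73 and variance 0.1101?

Yes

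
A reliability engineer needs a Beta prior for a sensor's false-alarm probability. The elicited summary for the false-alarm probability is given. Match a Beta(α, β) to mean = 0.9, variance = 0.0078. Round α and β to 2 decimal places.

α = 9.48, β = 1.05

Write ν = α+β; then α = μν and Var = μ(1−μ)/(ν+1).
ν = μ(1−μ)/Var − 1 = 0.09/0.0078 − 1 = 10.5385.
α = 0.9·10.5385 = 9.48, β = 0.1·10.5385 = 1.05.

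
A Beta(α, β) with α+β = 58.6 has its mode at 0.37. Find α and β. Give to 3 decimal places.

For α,β>1 the mode is (α−1)/(α+β−2), so α = mode·(κ−2)+1 = 0.37×56.6+1 = 21.942.
And β = (1−mode)·(κ−2)+1 = 0.63×56.6+1 = 36.658.

α = 21.942, β = 36.658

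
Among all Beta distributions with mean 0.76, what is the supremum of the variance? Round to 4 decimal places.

Var = μ(1−μ)/(α+β+1), which approaches μ(1−μ) as α+β → 0.
So the supremum is μ(1−μ) = 0.76×0.24 = 0.1824.

0.1824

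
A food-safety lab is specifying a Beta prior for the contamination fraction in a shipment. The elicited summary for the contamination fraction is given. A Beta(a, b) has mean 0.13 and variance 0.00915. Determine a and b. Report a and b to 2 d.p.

a = 1.48, b = 9.88

Let s = a+b. The Beta variance is μ(1−μ)/(s+1).
So s+1 = μ(1−μ)/σ² = (0.13×0.87)/0.00915 = 0.1131/0.00915 = 12.3607, giving s = 11.3607.
Then a = μs = 0.13×11.3607 = 1.48 and b = (1−μ)s = 0.87×11.3607 = 9.88.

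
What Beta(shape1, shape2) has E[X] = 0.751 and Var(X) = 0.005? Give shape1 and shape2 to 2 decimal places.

shape1 = 27.34, shape2 = 9.06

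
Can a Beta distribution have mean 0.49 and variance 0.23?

Yes

A Beta with mean μ has variance μ(1−μ)/(α+β+1) < μ(1−μ).
Here μ(1−μ) = 0.49×0.51 = 0.2499, and 0.23 < 0.2499.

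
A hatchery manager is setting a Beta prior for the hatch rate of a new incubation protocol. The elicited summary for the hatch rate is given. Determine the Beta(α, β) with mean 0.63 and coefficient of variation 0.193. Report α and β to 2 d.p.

α = 9.30, β = 5.46

Var = (CV·μ)² = (0.193×0.63)² = 0.014784.
α+β = μ(1−μ)/Var − 1 = 0.2331/0.014784 − 1 = 14.7669.
Thus α = 0.63·14.7669 = 9.30 and β = 0.37·14.7669 = 5.46.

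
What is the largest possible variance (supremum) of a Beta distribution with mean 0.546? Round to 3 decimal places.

Var = μ(1−μ)/(α+β+1), which approaches μ(1−μ) as α+β → 0.
So the supremum is μ(1−μ) = 0.546×0.454 = 0.248.

0.248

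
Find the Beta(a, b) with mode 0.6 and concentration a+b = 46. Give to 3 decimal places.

Since the density peak of Beta(a,b) is at (a−1)/(a+b−2),
a = 1 + 0.6(46−2) = 27.400 and b = 46 − 27.400 = 18.600.

a = 27.400, b = 18.600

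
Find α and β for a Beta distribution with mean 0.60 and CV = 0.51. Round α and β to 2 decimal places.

σ = CV·μ = 0.51×0.60 = 0.30600, so σ² = 0.093636.
s+1 = μ(1−μ)/σ² = 0.2400/0.093636 = 2.5631, so s = α+β = 1.5631.
α = μs = 0.94, β = (1−μ)s = 0.63.

α = 0.94, β = 0.63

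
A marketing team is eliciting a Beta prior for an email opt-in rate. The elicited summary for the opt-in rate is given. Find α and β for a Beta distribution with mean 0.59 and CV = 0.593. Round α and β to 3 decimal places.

α = 0.576, β = 0.400

Var = (CV·μ)² = (0.593×0.59)² = 0.122409.
α+β = μ(1−μ)/Var − 1 = 0.2419/0.122409 − 1 = 0.9762.
Thus α = 0.59·0.9762 = 0.576 and β = 0.41·0.9762 = 0.400.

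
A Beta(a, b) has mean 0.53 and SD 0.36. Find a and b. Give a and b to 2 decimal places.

a = 0.49, b = 0.43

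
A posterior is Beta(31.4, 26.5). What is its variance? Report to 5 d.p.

α+β = 57.9 and αβ = 832.10, so Var = αβ/[(α+β)²(α+β+1)] = 832.10/197456.949 = 0.00421.

0.00421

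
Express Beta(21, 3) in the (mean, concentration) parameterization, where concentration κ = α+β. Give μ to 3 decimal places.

μ = 0.875, κ = 24

κ = α+β = 21+3 = 24; μ = α/κ = 21/24 = 0.875.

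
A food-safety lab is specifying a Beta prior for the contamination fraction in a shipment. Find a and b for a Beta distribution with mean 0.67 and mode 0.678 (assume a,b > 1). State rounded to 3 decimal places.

With s = a+b: μ = a/s and mode = (a−1)/(s−2). Eliminating a = μs,
μs − 1 = m(s−2) ⇒ s(μ−m) = 1−2m ⇒ s = -0.356/-0.008 = 44.5000.
So a = μs = 29.815, b = (1−μ)s = 14.685.

a = 29.815, b = 14.685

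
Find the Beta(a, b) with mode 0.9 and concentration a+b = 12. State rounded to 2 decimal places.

Mode = (a−1)/(κ−2) with κ = a+b, so a−1 = 0.9·10 = 9.00.
a = 10.00; b = κ − a = 2.00.

a = 10.00, b = 2.00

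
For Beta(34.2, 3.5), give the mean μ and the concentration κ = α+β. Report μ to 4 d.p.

κ = α+β = 34.2+3.5 = 37.7; μ = α/κ = 34.2/37.7 = 0.9072.

μ = 0.9072, κ = 37.7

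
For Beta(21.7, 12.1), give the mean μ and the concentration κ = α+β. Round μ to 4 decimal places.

κ = α+β = 21.7+12.1 = 33.8; μ = α/κ = 21.7/33.8 = 0.6420.

μ = 0.6420, κ = 33.8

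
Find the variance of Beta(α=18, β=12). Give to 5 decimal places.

0.00774

α+β = 30 and αβ = 216, so Var = αβ/[(α+β)²(α+β+1)] = 216/27900 = 0.00774.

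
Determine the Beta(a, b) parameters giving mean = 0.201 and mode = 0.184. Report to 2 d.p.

With s = a+b: μ = a/s and mode = (a−1)/(s−2). Eliminating a = μs,
μs − 1 = m(s−2) ⇒ s(μ−m) = 1−2m ⇒ s = 0.632/0.017 = 37.1765.
So a = μs = 7.47, b = (1−μ)s = 29.70.

a = 7.47, b = 29.70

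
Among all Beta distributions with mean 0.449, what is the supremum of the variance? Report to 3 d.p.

Var = μ(1−μ)/(α+β+1), which approaches μ(1−μ) as α+β → 0.
So the supremum is μ(1−μ) = 0.449×0.551 = 0.247.

0.247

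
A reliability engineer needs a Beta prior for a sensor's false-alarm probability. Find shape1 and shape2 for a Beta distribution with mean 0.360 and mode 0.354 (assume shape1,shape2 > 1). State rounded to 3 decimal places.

With s = shape1+shape2: μ = shape1/s and mode = (shape1−1)/(s−2). Eliminating shape1 = μs,
μs − 1 = m(s−2) ⇒ s(μ−m) = 1−2m ⇒ s = 0.292/0.006 = 48.6667.
So shape1 = μs = 17.520, shape2 = (1−μ)s = 31.147.

shape1 = 17.520, shape2 = 31.147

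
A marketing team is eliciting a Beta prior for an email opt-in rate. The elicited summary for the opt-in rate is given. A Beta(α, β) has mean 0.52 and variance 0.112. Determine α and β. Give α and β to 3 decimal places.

α = 0.639, β = 0.590

By moment matching, α+β = μ(1−μ)/σ² − 1 = (0.52·0.48)/0.112 − 1 = 2.2286 − 1 = 1.2286.
Since α/(α+β) = μ, α = 0.52·1.2286 = 0.639 and β = 0.48·1.2286 = 0.590.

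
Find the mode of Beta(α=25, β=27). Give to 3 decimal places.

0.480

The density x^(α−1)(1−x)^(β−1) is maximised at (α−1)/(α+β−2) = 24/50 = 0.480.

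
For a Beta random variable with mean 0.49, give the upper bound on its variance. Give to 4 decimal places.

0.2499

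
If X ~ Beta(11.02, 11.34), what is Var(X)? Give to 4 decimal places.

0.0107

μ = 11.02/22.36 = 0.492844; Var = μ(1−μ)/(α+β+1) = 0.2499488/23.36 = 0.0107.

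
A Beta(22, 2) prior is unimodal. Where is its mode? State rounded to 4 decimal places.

0.9545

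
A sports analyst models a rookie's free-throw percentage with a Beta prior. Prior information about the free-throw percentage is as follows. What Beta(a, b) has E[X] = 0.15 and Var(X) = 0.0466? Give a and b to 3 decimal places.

Let s = a+b. The Beta variance is μ(1−μ)/(s+1).
So s+1 = μ(1−μ)/σ² = (0.15×0.85)/0.0466 = 0.1275/0.0466 = 2.7361, giving s = 1.7361.
Then a = μs = 0.15×1.7361 = 0.260 and b = (1−μ)s = 0.85×1.7361 = 1.476.

a = 0.260, b = 1.476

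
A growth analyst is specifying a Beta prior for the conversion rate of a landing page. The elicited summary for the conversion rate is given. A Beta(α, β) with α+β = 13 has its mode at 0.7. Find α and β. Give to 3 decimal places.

Since the density peak of Beta(α,β) is at (α−1)/(α+β−2),
α = 1 + 0.7(13−2) = 8.700 and β = 13 − 8.700 = 4.300.

α = 8.700, β = 4.300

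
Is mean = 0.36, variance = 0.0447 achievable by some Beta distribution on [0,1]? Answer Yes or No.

Yes

A Beta with mean μ has variance μ(1−μ)/(α+β+1) < μ(1−μ).
Here μ(1−μ) = 0.36×0.64 = 0.2304, and 0.0447 < 0.2304.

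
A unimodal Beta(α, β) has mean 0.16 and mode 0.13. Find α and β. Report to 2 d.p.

α = 3.95, β = 20.72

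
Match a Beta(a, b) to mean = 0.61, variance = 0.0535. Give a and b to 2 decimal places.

a = 2.10, b = 1.34

Write ν = a+b; then a = μν and Var = μ(1−μ)/(ν+1).
ν = μ(1−μ)/Var − 1 = 0.2379/0.0535 − 1 = 3.4467.
a = 0.61·3.4467 = 2.10, b = 0.39·3.4467 = 1.34.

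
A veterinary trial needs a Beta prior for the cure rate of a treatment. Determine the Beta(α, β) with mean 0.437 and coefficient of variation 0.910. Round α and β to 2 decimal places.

σ = CV·μ = 0.910×0.437 = 0.39767, so σ² = 0.158141.
s+1 = μ(1−μ)/σ² = 0.246031/0.158141 = 1.5558, so s = α+β = 0.5558.
α = μs = 0.24, β = (1−μ)s = 0.31.

α = 0.24, β = 0.31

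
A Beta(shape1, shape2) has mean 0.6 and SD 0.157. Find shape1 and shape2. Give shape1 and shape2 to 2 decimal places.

First σ² = 0.024649. Setting shape1 = μn, shape2 = (1−μ)n with n = shape1+shape2,
μ(1−μ)/(n+1) = 0.024649 ⇒ n+1 = 0.24/0.024649 = 9.7367 ⇒ n = 8.7367.
Hence shape1 = 0.6×8.7367 = 5.24, shape2 = 0.4×8.7367 = 3.49.

shape1 = 5.24, shape2 = 3.49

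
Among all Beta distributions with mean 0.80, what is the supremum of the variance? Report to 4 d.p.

0.1600

Var = μ(1−μ)/(α+β+1), which approaches μ(1−μ) as α+β → 0.
So the supremum is μ(1−μ) = 0.80×0.20 = 0.1600.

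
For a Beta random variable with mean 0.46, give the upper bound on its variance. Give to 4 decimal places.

0.2484

Var = μ(1−μ)/(α+β+1), which approaches μ(1−μ) as α+β → 0.
So the supremum is μ(1−μ) = 0.46×0.54 = 0.2484.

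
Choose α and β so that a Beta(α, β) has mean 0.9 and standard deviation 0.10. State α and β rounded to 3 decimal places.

α = 7.200, β = 0.800

First σ² = 0.0100. Setting α = μn, β = (1−μ)n with n = α+β,
μ(1−μ)/(n+1) = 0.0100 ⇒ n+1 = 0.09/0.0100 = 9.0000 ⇒ n = 8.0000.
Hence α = 0.9×8.0000 = 7.200, β = 0.1×8.0000 = 0.800.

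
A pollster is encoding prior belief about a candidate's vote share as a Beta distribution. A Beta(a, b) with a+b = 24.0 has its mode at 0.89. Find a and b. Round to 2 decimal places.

Since the density peak of Beta(a,b) is at (a−1)/(a+b−2),
a = 1 + 0.89(24.0−2) = 20.58 and b = 24.0 − 20.58 = 3.42.

a = 20.58, b = 3.42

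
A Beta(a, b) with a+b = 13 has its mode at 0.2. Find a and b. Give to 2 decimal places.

a = 3.20, b = 9.80

Since the density peak of Beta(a,b) is at (a−1)/(a+b−2),
a = 1 + 0.2(13−2) = 3.20 and b = 13 − 3.20 = 9.80.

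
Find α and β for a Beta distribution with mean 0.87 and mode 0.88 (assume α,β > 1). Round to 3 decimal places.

Let s = α+β. Mean gives α = μs = 0.87s; mode gives (α−1)/(s−2) = 0.88.
Substituting: 0.87s − 1 = 0.88(s−2) = 0.88s − 1.76, so -0.01s = -0.76 and s = 76.0000.
Then α = 0.87×76.0000 = 66.120 and β = s−α = 9.880.

α = 66.120, β = 9.880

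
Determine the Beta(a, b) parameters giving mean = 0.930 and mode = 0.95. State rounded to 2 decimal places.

With s = a+b: μ = a/s and mode = (a−1)/(s−2). Eliminating a = μs,
μs − 1 = m(s−2) ⇒ s(μ−m) = 1−2m ⇒ s = -0.90/-0.020 = 45.0000.
So a = μs = 41.85, b = (1−μ)s = 3.15.

a = 41.85, b = 3.15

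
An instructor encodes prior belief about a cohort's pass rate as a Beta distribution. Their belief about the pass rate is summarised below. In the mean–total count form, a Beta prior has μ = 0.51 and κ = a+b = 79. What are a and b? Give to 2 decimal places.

a = 40.29, b = 38.71

Split κ in proportion μ : (1−μ): a = 0.51·79 = 40.29, b = 79 − 40.29 = 38.71.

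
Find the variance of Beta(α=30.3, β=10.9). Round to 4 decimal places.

α+β = 41.2 and αβ = 330.27, so Var = αβ/[(α+β)²(α+β+1)] = 330.27/71631.968 = 0.0046.

0.0046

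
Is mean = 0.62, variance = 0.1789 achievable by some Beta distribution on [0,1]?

Yes

The Beta variance bound is σ² < μ(1−μ).
Here μ(1−μ) = 0.62×0.38 = 0.2356, and 0.1789 < 0.2356.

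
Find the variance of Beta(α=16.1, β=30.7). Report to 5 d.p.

0.00472

α+β = 46.8 and αβ = 494.27, so Var = αβ/[(α+β)²(α+β+1)] = 494.27/104693.472 = 0.00472.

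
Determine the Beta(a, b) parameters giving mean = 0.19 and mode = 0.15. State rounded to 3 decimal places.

a = 3.325, b = 14.175

Let s = a+b. Mean gives a = μs = 0.19s; mode gives (a−1)/(s−2) = 0.15.
Substituting: 0.19s − 1 = 0.15(s−2) = 0.15s − 0.30, so 0.04s = 0.70 and s = 17.5000.
Then a = 0.19×17.5000 = 3.325 and b = s−a = 14.175.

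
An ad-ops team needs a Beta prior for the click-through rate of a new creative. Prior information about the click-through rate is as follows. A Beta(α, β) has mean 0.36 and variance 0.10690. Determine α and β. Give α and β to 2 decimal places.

By moment matching, α+β = μ(1−μ)/σ² − 1 = (0.36·0.64)/0.10690 − 1 = 2.1553 − 1 = 1.1553.
Since α/(α+β) = μ, α = 0.36·1.1553 = 0.42 and β = 0.64·1.1553 = 0.74.

α = 0.42, β = 0.74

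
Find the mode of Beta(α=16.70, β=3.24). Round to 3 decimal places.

With α,β > 1, mode = (α−1)/(α+β−2) = 15.70/17.94 = 0.875.

0.875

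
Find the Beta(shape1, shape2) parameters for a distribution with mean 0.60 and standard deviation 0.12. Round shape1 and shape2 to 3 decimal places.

shape1 = 9.400, shape2 = 6.267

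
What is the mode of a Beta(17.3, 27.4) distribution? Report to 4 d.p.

The density x^(α−1)(1−x)^(β−1) is maximised at (α−1)/(α+β−2) = 16.3/42.7 = 0.3817.

0.3817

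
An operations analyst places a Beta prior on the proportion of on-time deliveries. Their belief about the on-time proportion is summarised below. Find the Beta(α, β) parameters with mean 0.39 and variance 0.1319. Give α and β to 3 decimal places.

α = 0.313, β = 0.490

By moment matching, α+β = μ(1−μ)/σ² − 1 = (0.39·0.61)/0.1319 − 1 = 1.8036 − 1 = 0.8036.
Since α/(α+β) = μ, α = 0.39·0.8036 = 0.313 and β = 0.61·0.8036 = 0.490.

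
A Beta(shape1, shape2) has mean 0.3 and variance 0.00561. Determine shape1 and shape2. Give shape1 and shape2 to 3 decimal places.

By moment matching, shape1+shape2 = μ(1−μ)/σ² − 1 = (0.3·0.7)/0.00561 − 1 = 37.4332 − 1 = 36.4332.
Since shape1/(shape1+shape2) = μ, shape1 = 0.3·36.4332 = 10.930 and shape2 = 0.7·36.4332 = 25.503.

shape1 = 10.930, shape2 = 25.503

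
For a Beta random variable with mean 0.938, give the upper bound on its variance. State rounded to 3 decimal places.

Var = μ(1−μ)/(α+β+1), which approaches μ(1−μ) as α+β → 0.
So the supremum is μ(1−μ) = 0.938×0.062 = 0.058.

0.058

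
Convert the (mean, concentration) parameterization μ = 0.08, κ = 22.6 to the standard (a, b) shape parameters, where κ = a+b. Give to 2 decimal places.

a = 1.81, b = 20.79

Split κ in proportion μ : (1−μ): a = 0.08·22.6 = 1.81, b = 22.6 − 1.81 = 20.79.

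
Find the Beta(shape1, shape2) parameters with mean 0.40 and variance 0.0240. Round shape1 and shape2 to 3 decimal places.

Let s = shape1+shape2. The Beta variance is μ(1−μ)/(s+1).
So s+1 = μ(1−μ)/σ² = (0.40×0.60)/0.0240 = 0.2400/0.0240 = 10.0000, giving s = 9.0000.
Then shape1 = μs = 0.40×9.0000 = 3.600 and shape2 = (1−μ)s = 0.60×9.0000 = 5.400.

shape1 = 3.600, shape2 = 5.400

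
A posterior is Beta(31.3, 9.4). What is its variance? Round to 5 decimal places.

α+β = 40.7 and αβ = 294.22, so Var = αβ/[(α+β)²(α+β+1)] = 294.22/69075.633 = 0.00426.

0.00426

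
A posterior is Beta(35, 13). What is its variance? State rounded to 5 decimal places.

0.00403

α+β = 48 and αβ = 455, so Var = αβ/[(α+β)²(α+β+1)] = 455/112896 = 0.00403.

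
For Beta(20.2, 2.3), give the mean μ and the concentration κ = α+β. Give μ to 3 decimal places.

κ = α+β = 20.2+2.3 = 22.5; μ = α/κ = 20.2/22.5 = 0.898.

μ = 0.898, κ = 22.5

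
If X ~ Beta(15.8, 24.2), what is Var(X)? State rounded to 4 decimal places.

α+β = 40.0 and αβ = 382.36, so Var = αβ/[(α+β)²(α+β+1)] = 382.36/65600.000 = 0.0058.

0.0058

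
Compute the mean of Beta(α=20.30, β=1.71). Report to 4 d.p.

0.9223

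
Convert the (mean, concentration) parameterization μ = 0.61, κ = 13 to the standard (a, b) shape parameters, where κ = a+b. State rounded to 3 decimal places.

a = 7.930, b = 5.070

a = μκ = 0.61×13 = 7.930 and b = (1−μ)κ = 0.39×13 = 5.070.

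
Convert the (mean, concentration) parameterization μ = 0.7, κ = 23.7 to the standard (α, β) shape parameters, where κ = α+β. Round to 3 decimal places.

α = 16.590, β = 7.110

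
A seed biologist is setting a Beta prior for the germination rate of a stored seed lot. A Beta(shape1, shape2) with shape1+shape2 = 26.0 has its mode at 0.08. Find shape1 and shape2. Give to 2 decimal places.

Mode = (shape1−1)/(κ−2) with κ = shape1+shape2, so shape1−1 = 0.08·24.0 = 1.92.
shape1 = 2.92; shape2 = κ − shape1 = 23.08.

shape1 = 2.92, shape2 = 23.08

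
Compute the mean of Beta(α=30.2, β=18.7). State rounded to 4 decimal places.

0.6176

E[X] = α/(α+β) = 30.2/48.9 = 0.6176.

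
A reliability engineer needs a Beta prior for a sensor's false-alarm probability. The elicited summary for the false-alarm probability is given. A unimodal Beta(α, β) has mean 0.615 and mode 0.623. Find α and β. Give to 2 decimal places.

Let s = α+β. Mean gives α = μs = 0.615s; mode gives (α−1)/(s−2) = 0.623.
Substituting: 0.615s − 1 = 0.623(s−2) = 0.623s − 1.246, so -0.008s = -0.246 and s = 30.7500.
Then α = 0.615×30.7500 = 18.91 and β = s−α = 11.84.

α = 18.91, β = 11.84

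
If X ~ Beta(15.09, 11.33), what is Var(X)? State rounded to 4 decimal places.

μ = 15.09/26.42 = 0.571158; Var = μ(1−μ)/(α+β+1) = 0.2449365/27.42 = 0.0089.

0.0089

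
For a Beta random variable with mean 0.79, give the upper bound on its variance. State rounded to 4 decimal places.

0.1659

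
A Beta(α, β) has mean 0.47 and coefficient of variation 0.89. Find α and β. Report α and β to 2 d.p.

α = 0.20, β = 0.22

σ = CV·μ = 0.89×0.47 = 0.41830, so σ² = 0.174975.
s+1 = μ(1−μ)/σ² = 0.2491/0.174975 = 1.4236, so s = α+β = 0.4236.
α = μs = 0.20, β = (1−μ)s = 0.22.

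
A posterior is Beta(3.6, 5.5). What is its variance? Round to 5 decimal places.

0.02367

Var = αβ/[(α+β)²(α+β+1)] = (3.6×5.5)/(9.1²×10.1) = 19.80/836.381 = 0.02367.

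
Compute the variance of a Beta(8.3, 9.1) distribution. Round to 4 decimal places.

0.0136

Var = αβ/[(α+β)²(α+β+1)] = (8.3×9.1)/(17.4²×18.4) = 75.53/5570.784 = 0.0136.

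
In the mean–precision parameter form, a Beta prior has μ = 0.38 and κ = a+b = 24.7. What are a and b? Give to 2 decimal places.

a = 9.39, b = 15.31

a = μκ = 0.38×24.7 = 9.39 and b = (1−μ)κ = 0.62×24.7 = 15.31.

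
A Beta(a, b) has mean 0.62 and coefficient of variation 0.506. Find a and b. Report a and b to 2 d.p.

Var = (CV·μ)² = (0.506×0.62)² = 0.098420.
a+b = μ(1−μ)/Var − 1 = 0.2356/0.098420 − 1 = 1.3938.
Thus a = 0.62·1.3938 = 0.86 and b = 0.38·1.3938 = 0.53.

a = 0.86, b = 0.53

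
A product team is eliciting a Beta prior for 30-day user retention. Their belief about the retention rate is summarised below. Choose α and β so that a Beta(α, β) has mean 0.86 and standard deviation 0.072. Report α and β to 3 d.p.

α = 19.114, β = 3.112

First σ² = 0.005184. Setting α = μn, β = (1−μ)n with n = α+β,
μ(1−μ)/(n+1) = 0.005184 ⇒ n+1 = 0.1204/0.005184 = 23.2253 ⇒ n = 22.2253.
Hence α = 0.86×22.2253 = 19.114, β = 0.14×22.2253 = 3.112.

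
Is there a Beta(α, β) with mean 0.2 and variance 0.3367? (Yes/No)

The Beta variance bound is σ² < μ(1−μ).
Here μ(1−μ) = 0.2×0.8 = 0.16, and 0.3367 ≥ 0.16.

No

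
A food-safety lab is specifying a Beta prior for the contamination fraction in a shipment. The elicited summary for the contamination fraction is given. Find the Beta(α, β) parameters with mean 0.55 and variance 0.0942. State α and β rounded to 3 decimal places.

Let s = α+β. The Beta variance is μ(1−μ)/(s+1).
So s+1 = μ(1−μ)/σ² = (0.55×0.45)/0.0942 = 0.2475/0.0942 = 2.6274, giving s = 1.6274.
Then α = μs = 0.55×1.6274 = 0.895 and β = (1−μ)s = 0.45×1.6274 = 0.732.

α = 0.895, β = 0.732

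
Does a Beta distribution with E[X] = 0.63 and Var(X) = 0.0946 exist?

The Beta variance bound is σ² < μ(1−μ).
Here μ(1−μ) = 0.63×0.37 = 0.2331, and 0.0946 < 0.2331.

Yes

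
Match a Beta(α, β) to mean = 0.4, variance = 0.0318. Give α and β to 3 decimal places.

By moment matching, α+β = μ(1−μ)/σ² − 1 = (0.4·0.6)/0.0318 − 1 = 7.5472 − 1 = 6.5472.
Since α/(α+β) = μ, α = 0.4·6.5472 = 2.619 and β = 0.6·6.5472 = 3.928.

α = 2.619, β = 3.928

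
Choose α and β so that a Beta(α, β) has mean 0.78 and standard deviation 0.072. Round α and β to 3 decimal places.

α = 25.039, β = 7.062

σ² = 0.072² = 0.005184.
With s = α+β, Var = μ(1−μ)/(s+1), so s+1 = (0.78×0.22)/0.005184 = 33.1019 and s = 32.1019.
α = μs = 25.039, β = (1−μ)s = 7.062.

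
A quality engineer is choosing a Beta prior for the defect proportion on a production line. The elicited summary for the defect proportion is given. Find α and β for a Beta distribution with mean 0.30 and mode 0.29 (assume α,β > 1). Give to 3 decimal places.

Let s = α+β. Mean gives α = μs = 0.30s; mode gives (α−1)/(s−2) = 0.29.
Substituting: 0.30s − 1 = 0.29(s−2) = 0.29s − 0.58, so 0.01s = 0.42 and s = 42.0000.
Then α = 0.30×42.0000 = 12.600 and β = s−α = 29.400.

α = 12.600, β = 29.400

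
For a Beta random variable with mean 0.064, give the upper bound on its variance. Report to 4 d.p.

For fixed mean μ the Beta variance is μ(1−μ)/(α+β+1), increasing as α+β decreases.
Its least upper bound (not attained) is μ(1−μ) = 0.064·0.936 = 0.0599.

0.0599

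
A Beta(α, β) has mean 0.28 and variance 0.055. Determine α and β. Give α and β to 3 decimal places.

α = 0.746, β = 1.919

Write ν = α+β; then α = μν and Var = μ(1−μ)/(ν+1).
ν = μ(1−μ)/Var − 1 = 0.2016/0.055 − 1 = 2.6655.
α = 0.28·2.6655 = 0.746, β = 0.72·2.6655 = 1.919.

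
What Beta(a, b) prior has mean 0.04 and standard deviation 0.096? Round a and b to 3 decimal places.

a = 0.127, b = 3.040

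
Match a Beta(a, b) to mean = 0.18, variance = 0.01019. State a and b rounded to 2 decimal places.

a = 2.43, b = 11.06

Write ν = a+b; then a = μν and Var = μ(1−μ)/(ν+1).
ν = μ(1−μ)/Var − 1 = 0.1476/0.01019 − 1 = 13.4848.
a = 0.18·13.4848 = 2.43, b = 0.82·13.4848 = 11.06.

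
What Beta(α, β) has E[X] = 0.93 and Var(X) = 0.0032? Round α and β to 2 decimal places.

α = 17.99, β = 1.35

By moment matching, α+β = μ(1−μ)/σ² − 1 = (0.93·0.07)/0.0032 − 1 = 20.3437 − 1 = 19.3437.
Since α/(α+β) = μ, α = 0.93·19.3437 = 17.99 and β = 0.07·19.3437 = 1.35.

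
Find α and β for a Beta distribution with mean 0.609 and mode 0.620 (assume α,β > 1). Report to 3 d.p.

With s = α+β: μ = α/s and mode = (α−1)/(s−2). Eliminating α = μs,
μs − 1 = m(s−2) ⇒ s(μ−m) = 1−2m ⇒ s = -0.240/-0.011 = 21.8182.
So α = μs = 13.287, β = (1−μ)s = 8.531.

α = 13.287, β = 8.531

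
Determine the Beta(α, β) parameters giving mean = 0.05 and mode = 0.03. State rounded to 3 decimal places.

α = 2.350, β = 44.650

With s = α+β: μ = α/s and mode = (α−1)/(s−2). Eliminating α = μs,
μs − 1 = m(s−2) ⇒ s(μ−m) = 1−2m ⇒ s = 0.94/0.02 = 47.0000.
So α = μs = 2.350, β = (1−μ)s = 44.650.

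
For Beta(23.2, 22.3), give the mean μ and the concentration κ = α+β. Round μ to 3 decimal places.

μ = 0.510, κ = 45.5

κ = α+β = 23.2+22.3 = 45.5; μ = α/κ = 23.2/45.5 = 0.510.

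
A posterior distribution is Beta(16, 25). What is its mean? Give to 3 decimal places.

0.390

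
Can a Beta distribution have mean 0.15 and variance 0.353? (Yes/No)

For any Beta, Var(X) < E[X]·(1−E[X]).
Here μ(1−μ) = 0.15×0.85 = 0.1275, and 0.353 ≥ 0.1275.

No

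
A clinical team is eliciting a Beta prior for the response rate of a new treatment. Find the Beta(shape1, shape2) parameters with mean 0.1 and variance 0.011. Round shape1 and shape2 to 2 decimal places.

shape1 = 0.72, shape2 = 6.46

Write ν = shape1+shape2; then shape1 = μν and Var = μ(1−μ)/(ν+1).
ν = μ(1−μ)/Var − 1 = 0.09/0.011 − 1 = 7.1818.
shape1 = 0.1·7.1818 = 0.72, shape2 = 0.9·7.1818 = 6.46.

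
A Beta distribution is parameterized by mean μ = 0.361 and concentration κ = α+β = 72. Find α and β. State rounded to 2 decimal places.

α = 25.99, β = 46.01

Split κ in proportion μ : (1−μ): α = 0.361·72 = 25.99, β = 72 − 25.99 = 46.01.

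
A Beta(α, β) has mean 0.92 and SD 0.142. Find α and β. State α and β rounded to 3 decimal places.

First σ² = 0.020164. Setting α = μn, β = (1−μ)n with n = α+β,
μ(1−μ)/(n+1) = 0.020164 ⇒ n+1 = 0.0736/0.020164 = 3.6501 ⇒ n = 2.6501.
Hence α = 0.92×2.6501 = 2.438, β = 0.08×2.6501 = 0.212.

α = 2.438, β = 0.212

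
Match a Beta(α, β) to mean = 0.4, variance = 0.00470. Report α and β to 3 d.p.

α = 20.026, β = 30.038

Let s = α+β. The Beta variance is μ(1−μ)/(s+1).
So s+1 = μ(1−μ)/σ² = (0.4×0.6)/0.00470 = 0.24/0.00470 = 51.0638, giving s = 50.0638.
Then α = μs = 0.4×50.0638 = 20.026 and β = (1−μ)s = 0.6×50.0638 = 30.038.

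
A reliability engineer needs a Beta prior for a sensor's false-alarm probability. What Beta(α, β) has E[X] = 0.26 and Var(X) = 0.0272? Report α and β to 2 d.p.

α = 1.58, β = 4.49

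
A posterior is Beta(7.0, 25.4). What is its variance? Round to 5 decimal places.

0.00507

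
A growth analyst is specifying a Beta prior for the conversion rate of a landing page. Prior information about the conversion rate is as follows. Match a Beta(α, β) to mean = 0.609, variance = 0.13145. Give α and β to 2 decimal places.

α = 0.49, β = 0.32

Write ν = α+β; then α = μν and Var = μ(1−μ)/(ν+1).
ν = μ(1−μ)/Var − 1 = 0.238119/0.13145 − 1 = 0.8115.
α = 0.609·0.8115 = 0.49, β = 0.391·0.8115 = 0.32.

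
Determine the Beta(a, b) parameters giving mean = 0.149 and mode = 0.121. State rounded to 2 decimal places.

Let s = a+b. Mean gives a = μs = 0.149s; mode gives (a−1)/(s−2) = 0.121.
Substituting: 0.149s − 1 = 0.121(s−2) = 0.121s − 0.242, so 0.028s = 0.758 and s = 27.0714.
Then a = 0.149×27.0714 = 4.03 and b = s−a = 23.04.

a = 4.03, b = 23.04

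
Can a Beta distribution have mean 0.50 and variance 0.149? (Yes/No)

For any Beta, Var(X) < E[X]·(1−E[X]).
Here μ(1−μ) = 0.50×0.50 = 0.2500, and 0.149 < 0.2500.

Yes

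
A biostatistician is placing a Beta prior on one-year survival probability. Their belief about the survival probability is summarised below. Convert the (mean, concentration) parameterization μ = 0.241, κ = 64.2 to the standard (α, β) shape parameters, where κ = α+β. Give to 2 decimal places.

α = 15.47, β = 48.73

Split κ in proportion μ : (1−μ): α = 0.241·64.2 = 15.47, β = 64.2 − 15.47 = 48.73.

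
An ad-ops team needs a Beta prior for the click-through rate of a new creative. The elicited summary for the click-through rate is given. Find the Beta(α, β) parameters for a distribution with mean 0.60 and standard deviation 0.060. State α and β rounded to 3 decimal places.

α = 39.400, β = 26.267

First σ² = 0.003600. Setting α = μn, β = (1−μ)n with n = α+β,
μ(1−μ)/(n+1) = 0.003600 ⇒ n+1 = 0.2400/0.003600 = 66.6667 ⇒ n = 65.6667.
Hence α = 0.60×65.6667 = 39.400, β = 0.40×65.6667 = 26.267.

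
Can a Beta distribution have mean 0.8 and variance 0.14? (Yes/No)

A Beta with mean μ has variance μ(1−μ)/(α+β+1) < μ(1−μ).
Here μ(1−μ) = 0.8×0.2 = 0.16, and 0.14 < 0.16.

Yes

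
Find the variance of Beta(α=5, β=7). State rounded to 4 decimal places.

α+β = 12 and αβ = 35, so Var = αβ/[(α+β)²(α+β+1)] = 35/1872 = 0.0187.

0.0187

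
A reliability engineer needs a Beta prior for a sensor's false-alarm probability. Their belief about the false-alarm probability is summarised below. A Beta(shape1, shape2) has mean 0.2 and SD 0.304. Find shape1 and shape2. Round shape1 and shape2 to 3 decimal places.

shape1 = 0.146, shape2 = 0.585

First σ² = 0.092416. Setting shape1 = μn, shape2 = (1−μ)n with n = shape1+shape2,
μ(1−μ)/(n+1) = 0.092416 ⇒ n+1 = 0.16/0.092416 = 1.7313 ⇒ n = 0.7313.
Hence shape1 = 0.2×0.7313 = 0.146, shape2 = 0.8×0.7313 = 0.585.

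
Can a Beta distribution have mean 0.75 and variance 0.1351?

Yes

For any Beta, Var(X) < E[X]·(1−E[X]).
Here μ(1−μ) = 0.75×0.25 = 0.1875, and 0.1351 < 0.1875.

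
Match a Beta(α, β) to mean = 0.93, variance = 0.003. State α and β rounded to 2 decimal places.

α = 19.25, β = 1.45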